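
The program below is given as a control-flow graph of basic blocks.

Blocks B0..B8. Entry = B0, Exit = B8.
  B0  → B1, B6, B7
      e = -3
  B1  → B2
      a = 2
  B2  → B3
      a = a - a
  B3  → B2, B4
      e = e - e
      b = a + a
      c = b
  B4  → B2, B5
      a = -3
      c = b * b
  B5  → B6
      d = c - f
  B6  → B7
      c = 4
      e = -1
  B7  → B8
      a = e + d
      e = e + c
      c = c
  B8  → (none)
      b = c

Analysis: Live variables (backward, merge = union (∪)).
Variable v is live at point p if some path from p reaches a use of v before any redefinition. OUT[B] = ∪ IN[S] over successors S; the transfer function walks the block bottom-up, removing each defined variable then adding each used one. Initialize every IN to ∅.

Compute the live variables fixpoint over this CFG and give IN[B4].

Per-block solution:
  B0: | IN={c, d, f} | OUT={c, d, e, f}
  B1: | IN={e, f} | OUT={a, e, f}
  B2: | IN={a, e, f} | OUT={a, e, f}
  B3: | IN={a, e, f} | OUT={a, b, e, f}
  B4: | IN={b, e, f} | OUT={a, c, e, f}
  B5: | IN={c, f} | OUT={d}
  B6: | IN={d} | OUT={c, d, e}
  B7: | IN={c, d, e} | OUT={c}
  B8: | IN={c} | OUT={}

Merge at B4: OUT[B4] = IN[B2] ⊔ IN[B5] = {a, c, e, f}
Applying B4's transfer function to that OUT value gives IN[B4] (row B4 above).

Answer: {b, e, f}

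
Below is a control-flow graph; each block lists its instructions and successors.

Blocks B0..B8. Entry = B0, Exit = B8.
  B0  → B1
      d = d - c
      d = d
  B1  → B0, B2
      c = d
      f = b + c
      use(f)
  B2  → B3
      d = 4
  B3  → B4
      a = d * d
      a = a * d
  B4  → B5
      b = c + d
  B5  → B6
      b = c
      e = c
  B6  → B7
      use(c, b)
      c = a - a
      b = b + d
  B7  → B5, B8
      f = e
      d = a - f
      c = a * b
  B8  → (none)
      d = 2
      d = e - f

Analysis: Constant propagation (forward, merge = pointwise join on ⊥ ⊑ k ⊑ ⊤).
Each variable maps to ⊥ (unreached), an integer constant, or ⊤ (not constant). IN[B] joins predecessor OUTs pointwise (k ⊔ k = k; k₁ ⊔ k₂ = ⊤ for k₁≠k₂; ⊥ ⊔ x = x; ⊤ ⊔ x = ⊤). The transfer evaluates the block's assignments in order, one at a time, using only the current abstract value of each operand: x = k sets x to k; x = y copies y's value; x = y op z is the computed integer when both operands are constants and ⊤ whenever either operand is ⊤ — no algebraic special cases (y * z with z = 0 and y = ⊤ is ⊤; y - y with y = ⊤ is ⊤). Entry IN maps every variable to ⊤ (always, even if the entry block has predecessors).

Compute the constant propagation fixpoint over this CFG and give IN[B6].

Fixpoint table:
  B0: | IN=(all ⊤) | OUT=(all ⊤)
  B1: | IN=(all ⊤) | OUT=(all ⊤)
  B2: | IN=(all ⊤) | OUT={d:4; rest ⊤}
  B3: | IN={d:4; rest ⊤} | OUT={a:64, d:4; rest ⊤}
  B4: | IN={a:64, d:4; rest ⊤} | OUT={a:64, d:4; rest ⊤}
  B5: | IN={a:64; rest ⊤} | OUT={a:64; rest ⊤}
  B6: | IN={a:64; rest ⊤} | OUT={a:64, c:0; rest ⊤}
  B7: | IN={a:64, c:0; rest ⊤} | OUT={a:64; rest ⊤}
  B8: | IN={a:64; rest ⊤} | OUT={a:64; rest ⊤}

Merge at B6: IN[B6] = OUT[B5] = {a: 64, b: ⊤, c: ⊤, d: ⊤, e: ⊤, f: ⊤}

Answer: {a: 64, b: ⊤, c: ⊤, d: ⊤, e: ⊤, f: ⊤}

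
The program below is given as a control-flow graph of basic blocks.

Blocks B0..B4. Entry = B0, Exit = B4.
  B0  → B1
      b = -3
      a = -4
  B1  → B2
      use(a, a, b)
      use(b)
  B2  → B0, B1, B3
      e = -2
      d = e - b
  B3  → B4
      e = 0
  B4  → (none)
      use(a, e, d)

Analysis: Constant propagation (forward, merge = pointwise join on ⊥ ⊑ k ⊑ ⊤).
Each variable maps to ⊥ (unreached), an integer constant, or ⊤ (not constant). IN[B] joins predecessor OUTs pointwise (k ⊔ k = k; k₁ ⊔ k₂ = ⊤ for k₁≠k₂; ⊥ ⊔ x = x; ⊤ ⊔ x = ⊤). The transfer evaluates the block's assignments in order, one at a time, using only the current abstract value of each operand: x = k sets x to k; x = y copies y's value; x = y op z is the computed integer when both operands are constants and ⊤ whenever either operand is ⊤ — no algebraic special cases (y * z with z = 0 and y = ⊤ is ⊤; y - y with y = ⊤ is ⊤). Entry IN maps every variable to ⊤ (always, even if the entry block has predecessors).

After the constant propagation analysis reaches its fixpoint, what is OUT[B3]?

Fixpoint table:
  B0: | IN=(all ⊤) | OUT={a:-4, b:-3; rest ⊤}
  B1: | IN={a:-4, b:-3; rest ⊤} | OUT={a:-4, b:-3; rest ⊤}
  B2: | IN={a:-4, b:-3; rest ⊤} | OUT={a:-4, b:-3, d:1, e:-2; rest ⊤}
  B3: | IN={a:-4, b:-3, d:1, e:-2; rest ⊤} | OUT={a:-4, b:-3, d:1, e:0; rest ⊤}
  B4: | IN={a:-4, b:-3, d:1, e:0; rest ⊤} | OUT={a:-4, b:-3, d:1, e:0; rest ⊤}

Merge at B3: IN[B3] = OUT[B2] = {a: -4, b: -3, c: ⊤, d: 1, e: -2, f: ⊤}
Applying B3's transfer function to that IN value gives OUT[B3] (row B3 above).

Answer: {a: -4, b: -3, c: ⊤, d: 1, e: 0, f: ⊤}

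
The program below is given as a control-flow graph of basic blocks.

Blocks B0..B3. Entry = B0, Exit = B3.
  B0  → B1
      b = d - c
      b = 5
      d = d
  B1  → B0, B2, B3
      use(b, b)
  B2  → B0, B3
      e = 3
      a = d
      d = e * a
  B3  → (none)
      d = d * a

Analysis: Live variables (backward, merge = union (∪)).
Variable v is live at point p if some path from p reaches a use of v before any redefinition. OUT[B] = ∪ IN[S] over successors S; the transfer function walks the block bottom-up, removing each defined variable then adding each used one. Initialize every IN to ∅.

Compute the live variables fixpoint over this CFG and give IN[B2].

Per-block solution:
  B0:  IN={a, c, d}  OUT={a, b, c, d}
  B1:  IN={a, b, c, d}  OUT={a, c, d}
  B2:  IN={c, d}  OUT={a, c, d}
  B3:  IN={a, d}  OUT={}

Merge at B2: OUT[B2] = IN[B0] ⊔ IN[B3] = {a, c, d}
Applying B2's transfer function to that OUT value gives IN[B2] (row B2 above).

Answer: {c, d}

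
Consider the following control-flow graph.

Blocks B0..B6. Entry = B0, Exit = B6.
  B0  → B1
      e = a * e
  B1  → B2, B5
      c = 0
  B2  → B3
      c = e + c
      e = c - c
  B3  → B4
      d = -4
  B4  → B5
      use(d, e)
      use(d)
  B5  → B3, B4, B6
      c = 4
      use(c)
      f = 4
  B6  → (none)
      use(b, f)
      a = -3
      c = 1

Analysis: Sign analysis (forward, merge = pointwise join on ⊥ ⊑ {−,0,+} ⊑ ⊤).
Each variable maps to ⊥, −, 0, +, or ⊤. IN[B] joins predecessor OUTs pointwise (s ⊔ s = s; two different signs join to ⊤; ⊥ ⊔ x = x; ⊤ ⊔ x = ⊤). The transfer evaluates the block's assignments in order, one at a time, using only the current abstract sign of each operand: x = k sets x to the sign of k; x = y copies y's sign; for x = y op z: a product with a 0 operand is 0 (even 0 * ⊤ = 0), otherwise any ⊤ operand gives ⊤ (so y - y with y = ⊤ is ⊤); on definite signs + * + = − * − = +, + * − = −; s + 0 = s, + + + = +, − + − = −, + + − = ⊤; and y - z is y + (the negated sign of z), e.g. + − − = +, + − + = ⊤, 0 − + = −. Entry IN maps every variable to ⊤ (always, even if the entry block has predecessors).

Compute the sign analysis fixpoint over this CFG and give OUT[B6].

Fixpoint table:
  B0:   IN=(all ⊤)   OUT=(all ⊤)
  B1:   IN=(all ⊤)   OUT={c:0; rest ⊤}
  B2:   IN={c:0; rest ⊤}   OUT=(all ⊤)
  B3:   IN=(all ⊤)   OUT={d:-; rest ⊤}
  B4:   IN=(all ⊤)   OUT=(all ⊤)
  B5:   IN=(all ⊤)   OUT={c:+, f:+; rest ⊤}
  B6:   IN={c:+, f:+; rest ⊤}   OUT={a:-, c:+, f:+; rest ⊤}

Merge at B6: IN[B6] = OUT[B5] = {a: ⊤, b: ⊤, c: +, d: ⊤, e: ⊤, f: +}
Applying B6's transfer function to that IN value gives OUT[B6] (row B6 above).

Answer: {a: -, b: ⊤, c: +, d: ⊤, e: ⊤, f: +}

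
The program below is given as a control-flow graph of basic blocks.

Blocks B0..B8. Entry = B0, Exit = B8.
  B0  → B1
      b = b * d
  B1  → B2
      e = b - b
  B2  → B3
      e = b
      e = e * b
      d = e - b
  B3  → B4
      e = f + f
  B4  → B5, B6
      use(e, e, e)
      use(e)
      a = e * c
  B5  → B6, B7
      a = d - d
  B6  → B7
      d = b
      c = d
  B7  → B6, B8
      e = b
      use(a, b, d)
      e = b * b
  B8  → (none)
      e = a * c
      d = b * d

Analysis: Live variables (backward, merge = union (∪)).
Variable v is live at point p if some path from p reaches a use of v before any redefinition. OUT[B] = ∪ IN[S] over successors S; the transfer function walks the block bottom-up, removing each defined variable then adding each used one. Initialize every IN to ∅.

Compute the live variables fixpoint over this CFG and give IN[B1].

Answer: {b, c, f}

Working:
Fixpoint table:
  B0:   IN={b, c, d, f}   OUT={b, c, f}
  B1:   IN={b, c, f}   OUT={b, c, f}
  B2:   IN={b, c, f}   OUT={b, c, d, f}
  B3:   IN={b, c, d, f}   OUT={b, c, d, e}
  B4:   IN={b, c, d, e}   OUT={a, b, c, d}
  B5:   IN={b, c, d}   OUT={a, b, c, d}
  B6:   IN={a, b}   OUT={a, b, c, d}
  B7:   IN={a, b, c, d}   OUT={a, b, c, d}
  B8:   IN={a, b, c, d}   OUT={}

Merge at B1: OUT[B1] = IN[B2] = {b, c, f}
Applying B1's transfer function to that OUT value gives IN[B1] (row B1 above).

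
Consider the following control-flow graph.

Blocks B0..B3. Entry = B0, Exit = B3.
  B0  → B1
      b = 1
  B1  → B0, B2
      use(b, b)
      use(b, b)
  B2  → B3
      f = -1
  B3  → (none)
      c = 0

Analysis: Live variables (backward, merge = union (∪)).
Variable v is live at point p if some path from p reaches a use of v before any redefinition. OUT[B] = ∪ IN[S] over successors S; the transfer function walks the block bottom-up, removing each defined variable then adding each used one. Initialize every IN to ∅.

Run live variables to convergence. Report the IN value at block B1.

Converged values:
  B0:  IN={}  OUT={b}
  B1:  IN={b}  OUT={}
  B2:  IN={}  OUT={}
  B3:  IN={}  OUT={}

Merge at B1: OUT[B1] = IN[B0] ⊔ IN[B2] = {}
Applying B1's transfer function to that OUT value gives IN[B1] (row B1 above).

Answer: {b}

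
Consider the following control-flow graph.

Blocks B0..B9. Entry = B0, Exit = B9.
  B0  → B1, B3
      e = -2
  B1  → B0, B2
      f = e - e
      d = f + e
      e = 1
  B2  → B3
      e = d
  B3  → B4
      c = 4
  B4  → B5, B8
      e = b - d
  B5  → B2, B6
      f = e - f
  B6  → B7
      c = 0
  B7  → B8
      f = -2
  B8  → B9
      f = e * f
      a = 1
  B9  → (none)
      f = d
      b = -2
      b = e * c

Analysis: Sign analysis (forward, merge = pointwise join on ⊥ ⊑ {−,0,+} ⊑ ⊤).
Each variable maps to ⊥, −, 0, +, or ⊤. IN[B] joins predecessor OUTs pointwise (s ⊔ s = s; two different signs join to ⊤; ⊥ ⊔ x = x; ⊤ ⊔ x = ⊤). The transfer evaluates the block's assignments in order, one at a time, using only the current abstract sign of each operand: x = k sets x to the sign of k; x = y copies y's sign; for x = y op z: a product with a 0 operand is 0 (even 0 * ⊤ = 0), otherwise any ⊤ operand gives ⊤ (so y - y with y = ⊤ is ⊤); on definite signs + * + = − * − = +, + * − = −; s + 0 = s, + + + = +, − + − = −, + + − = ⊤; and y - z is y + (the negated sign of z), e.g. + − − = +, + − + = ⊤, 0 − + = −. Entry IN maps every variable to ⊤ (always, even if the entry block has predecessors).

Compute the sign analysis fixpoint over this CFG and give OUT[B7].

Answer: {a: ⊤, b: ⊤, c: 0, d: ⊤, e: ⊤, f: -}

Working:
Converged values:
  B0:  IN=(all ⊤)  OUT={e:-; rest ⊤}
  B1:  IN={e:-; rest ⊤}  OUT={e:+; rest ⊤}
  B2:  IN=(all ⊤)  OUT=(all ⊤)
  B3:  IN=(all ⊤)  OUT={c:+; rest ⊤}
  B4:  IN={c:+; rest ⊤}  OUT={c:+; rest ⊤}
  B5:  IN={c:+; rest ⊤}  OUT={c:+; rest ⊤}
  B6:  IN={c:+; rest ⊤}  OUT={c:0; rest ⊤}
  B7:  IN={c:0; rest ⊤}  OUT={c:0, f:-; rest ⊤}
  B8:  IN=(all ⊤)  OUT={a:+; rest ⊤}
  B9:  IN={a:+; rest ⊤}  OUT={a:+; rest ⊤}

Merge at B7: IN[B7] = OUT[B6] = {a: ⊤, b: ⊤, c: 0, d: ⊤, e: ⊤, f: ⊤}
Applying B7's transfer function to that IN value gives OUT[B7] (row B7 above).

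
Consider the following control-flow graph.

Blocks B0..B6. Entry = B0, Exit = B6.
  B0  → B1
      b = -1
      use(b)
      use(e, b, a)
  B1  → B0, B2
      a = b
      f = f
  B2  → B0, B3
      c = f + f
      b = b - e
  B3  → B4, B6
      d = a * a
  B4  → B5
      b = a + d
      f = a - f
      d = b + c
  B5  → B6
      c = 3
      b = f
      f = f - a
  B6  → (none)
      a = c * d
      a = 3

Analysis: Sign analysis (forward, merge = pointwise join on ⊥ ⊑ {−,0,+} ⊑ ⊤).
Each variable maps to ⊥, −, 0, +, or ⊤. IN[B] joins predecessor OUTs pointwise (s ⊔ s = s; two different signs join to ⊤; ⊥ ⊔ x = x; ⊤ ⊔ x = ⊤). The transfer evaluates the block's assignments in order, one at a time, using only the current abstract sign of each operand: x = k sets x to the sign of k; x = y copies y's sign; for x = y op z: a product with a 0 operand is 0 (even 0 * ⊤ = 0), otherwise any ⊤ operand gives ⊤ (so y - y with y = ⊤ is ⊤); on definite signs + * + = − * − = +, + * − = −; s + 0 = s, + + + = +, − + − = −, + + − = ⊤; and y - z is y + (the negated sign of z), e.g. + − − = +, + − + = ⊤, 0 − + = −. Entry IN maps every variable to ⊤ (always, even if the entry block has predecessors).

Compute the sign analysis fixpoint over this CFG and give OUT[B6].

Per-block solution:
  B0: | IN=(all ⊤) | OUT={b:-; rest ⊤}
  B1: | IN={b:-; rest ⊤} | OUT={a:-, b:-; rest ⊤}
  B2: | IN={a:-, b:-; rest ⊤} | OUT={a:-; rest ⊤}
  B3: | IN={a:-; rest ⊤} | OUT={a:-, d:+; rest ⊤}
  B4: | IN={a:-, d:+; rest ⊤} | OUT={a:-; rest ⊤}
  B5: | IN={a:-; rest ⊤} | OUT={a:-, c:+; rest ⊤}
  B6: | IN={a:-; rest ⊤} | OUT={a:+; rest ⊤}

Merge at B6: IN[B6] = OUT[B3] ⊔ OUT[B5] = {a: -, b: ⊤, c: ⊤, d: ⊤, e: ⊤, f: ⊤}
Applying B6's transfer function to that IN value gives OUT[B6] (row B6 above).

Answer: {a: +, b: ⊤, c: ⊤, d: ⊤, e: ⊤, f: ⊤}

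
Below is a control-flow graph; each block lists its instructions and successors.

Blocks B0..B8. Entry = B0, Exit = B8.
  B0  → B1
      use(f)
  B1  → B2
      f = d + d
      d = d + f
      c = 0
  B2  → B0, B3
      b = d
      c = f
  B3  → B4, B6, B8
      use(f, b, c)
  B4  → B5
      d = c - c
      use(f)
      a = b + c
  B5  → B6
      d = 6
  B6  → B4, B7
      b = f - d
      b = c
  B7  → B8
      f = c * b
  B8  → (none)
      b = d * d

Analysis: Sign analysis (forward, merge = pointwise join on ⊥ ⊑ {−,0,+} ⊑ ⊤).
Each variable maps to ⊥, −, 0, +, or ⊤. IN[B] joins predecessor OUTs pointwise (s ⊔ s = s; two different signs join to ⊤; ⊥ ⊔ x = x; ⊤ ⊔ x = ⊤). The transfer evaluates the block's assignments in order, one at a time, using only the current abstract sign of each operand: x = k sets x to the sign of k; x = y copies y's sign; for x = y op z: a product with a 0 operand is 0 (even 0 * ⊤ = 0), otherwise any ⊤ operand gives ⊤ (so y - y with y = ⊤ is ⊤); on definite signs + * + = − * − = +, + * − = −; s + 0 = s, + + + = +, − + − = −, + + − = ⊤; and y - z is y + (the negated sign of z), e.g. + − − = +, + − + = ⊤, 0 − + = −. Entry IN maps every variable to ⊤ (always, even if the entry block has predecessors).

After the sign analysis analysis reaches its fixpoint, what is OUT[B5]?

Answer: {a: ⊤, b: ⊤, c: ⊤, d: +, e: ⊤, f: ⊤}

Working:
Per-block solution:
  B0:   IN=(all ⊤)   OUT=(all ⊤)
  B1:   IN=(all ⊤)   OUT={c:0; rest ⊤}
  B2:   IN={c:0; rest ⊤}   OUT=(all ⊤)
  B3:   IN=(all ⊤)   OUT=(all ⊤)
  B4:   IN=(all ⊤)   OUT=(all ⊤)
  B5:   IN=(all ⊤)   OUT={d:+; rest ⊤}
  B6:   IN=(all ⊤)   OUT=(all ⊤)
  B7:   IN=(all ⊤)   OUT=(all ⊤)
  B8:   IN=(all ⊤)   OUT=(all ⊤)

Merge at B5: IN[B5] = OUT[B4] = {a: ⊤, b: ⊤, c: ⊤, d: ⊤, e: ⊤, f: ⊤}
Applying B5's transfer function to that IN value gives OUT[B5] (row B5 above).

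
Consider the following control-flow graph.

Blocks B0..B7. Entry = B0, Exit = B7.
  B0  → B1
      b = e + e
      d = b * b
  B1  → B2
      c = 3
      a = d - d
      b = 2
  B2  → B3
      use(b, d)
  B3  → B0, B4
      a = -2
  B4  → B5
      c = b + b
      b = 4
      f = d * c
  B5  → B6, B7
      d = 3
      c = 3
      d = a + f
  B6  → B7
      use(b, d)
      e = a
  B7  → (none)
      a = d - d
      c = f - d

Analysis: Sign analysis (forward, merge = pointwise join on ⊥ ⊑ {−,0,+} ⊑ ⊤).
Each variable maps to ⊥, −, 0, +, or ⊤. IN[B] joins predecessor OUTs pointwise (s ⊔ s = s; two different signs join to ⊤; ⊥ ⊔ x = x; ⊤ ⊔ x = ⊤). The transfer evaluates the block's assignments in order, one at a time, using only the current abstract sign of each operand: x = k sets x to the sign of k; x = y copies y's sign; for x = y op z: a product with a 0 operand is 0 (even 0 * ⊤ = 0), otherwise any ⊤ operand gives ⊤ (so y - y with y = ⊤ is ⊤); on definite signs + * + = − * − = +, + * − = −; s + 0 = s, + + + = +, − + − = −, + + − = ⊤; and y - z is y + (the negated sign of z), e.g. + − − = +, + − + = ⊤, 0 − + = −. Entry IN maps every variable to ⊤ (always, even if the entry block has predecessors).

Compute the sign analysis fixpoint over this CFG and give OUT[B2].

Per-block solution:
  B0:   IN=(all ⊤)   OUT=(all ⊤)
  B1:   IN=(all ⊤)   OUT={b:+, c:+; rest ⊤}
  B2:   IN={b:+, c:+; rest ⊤}   OUT={b:+, c:+; rest ⊤}
  B3:   IN={b:+, c:+; rest ⊤}   OUT={a:-, b:+, c:+; rest ⊤}
  B4:   IN={a:-, b:+, c:+; rest ⊤}   OUT={a:-, b:+, c:+; rest ⊤}
  B5:   IN={a:-, b:+, c:+; rest ⊤}   OUT={a:-, b:+, c:+; rest ⊤}
  B6:   IN={a:-, b:+, c:+; rest ⊤}   OUT={a:-, b:+, c:+, e:-; rest ⊤}
  B7:   IN={a:-, b:+, c:+; rest ⊤}   OUT={b:+; rest ⊤}

Merge at B2: IN[B2] = OUT[B1] = {a: ⊤, b: +, c: +, d: ⊤, e: ⊤, f: ⊤}
Applying B2's transfer function to that IN value gives OUT[B2] (row B2 above).

Answer: {a: ⊤, b: +, c: +, d: ⊤, e: ⊤, f: ⊤}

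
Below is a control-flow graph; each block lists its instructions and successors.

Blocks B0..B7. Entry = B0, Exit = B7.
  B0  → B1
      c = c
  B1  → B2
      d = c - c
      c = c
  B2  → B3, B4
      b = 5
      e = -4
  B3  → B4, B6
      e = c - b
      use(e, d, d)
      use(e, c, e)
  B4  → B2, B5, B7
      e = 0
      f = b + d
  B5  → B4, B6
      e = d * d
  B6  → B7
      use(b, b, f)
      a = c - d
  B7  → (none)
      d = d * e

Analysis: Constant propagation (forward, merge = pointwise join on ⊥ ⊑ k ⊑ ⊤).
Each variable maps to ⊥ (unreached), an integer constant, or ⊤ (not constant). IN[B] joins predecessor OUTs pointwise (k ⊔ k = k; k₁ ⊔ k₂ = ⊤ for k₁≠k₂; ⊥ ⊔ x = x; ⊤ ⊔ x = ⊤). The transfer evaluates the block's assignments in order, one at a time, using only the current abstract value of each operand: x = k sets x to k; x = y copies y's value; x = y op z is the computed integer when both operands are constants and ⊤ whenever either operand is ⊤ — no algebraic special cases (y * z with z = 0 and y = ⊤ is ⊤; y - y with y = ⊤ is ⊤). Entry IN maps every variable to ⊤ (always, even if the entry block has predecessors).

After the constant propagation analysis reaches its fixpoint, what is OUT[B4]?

Fixpoint table:
  B0: | IN=(all ⊤) | OUT=(all ⊤)
  B1: | IN=(all ⊤) | OUT=(all ⊤)
  B2: | IN=(all ⊤) | OUT={b:5, e:-4; rest ⊤}
  B3: | IN={b:5, e:-4; rest ⊤} | OUT={b:5; rest ⊤}
  B4: | IN={b:5; rest ⊤} | OUT={b:5, e:0; rest ⊤}
  B5: | IN={b:5, e:0; rest ⊤} | OUT={b:5; rest ⊤}
  B6: | IN={b:5; rest ⊤} | OUT={b:5; rest ⊤}
  B7: | IN={b:5; rest ⊤} | OUT={b:5; rest ⊤}

Merge at B4: IN[B4] = OUT[B2] ⊔ OUT[B3] ⊔ OUT[B5] = {a: ⊤, b: 5, c: ⊤, d: ⊤, e: ⊤, f: ⊤}
Applying B4's transfer function to that IN value gives OUT[B4] (row B4 above).

Answer: {a: ⊤, b: 5, c: ⊤, d: ⊤, e: 0, f: ⊤}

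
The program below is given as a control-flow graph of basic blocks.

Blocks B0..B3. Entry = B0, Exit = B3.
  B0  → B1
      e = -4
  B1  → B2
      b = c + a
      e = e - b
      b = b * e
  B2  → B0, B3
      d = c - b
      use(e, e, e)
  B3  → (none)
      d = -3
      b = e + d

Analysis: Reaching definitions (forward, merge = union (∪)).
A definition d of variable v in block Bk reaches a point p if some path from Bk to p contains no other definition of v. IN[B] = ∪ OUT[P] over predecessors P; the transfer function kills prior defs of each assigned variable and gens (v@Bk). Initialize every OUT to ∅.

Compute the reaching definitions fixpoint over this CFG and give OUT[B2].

Answer: {b@B1, d@B2, e@B1}

Working:
Converged values:
  B0:  IN={b@B1, d@B2, e@B1}  OUT={b@B1, d@B2, e@B0}
  B1:  IN={b@B1, d@B2, e@B0}  OUT={b@B1, d@B2, e@B1}
  B2:  IN={b@B1, d@B2, e@B1}  OUT={b@B1, d@B2, e@B1}
  B3:  IN={b@B1, d@B2, e@B1}  OUT={b@B3, d@B3, e@B1}

Merge at B2: IN[B2] = OUT[B1] = {b@B1, d@B2, e@B1}
Applying B2's transfer function to that IN value gives OUT[B2] (row B2 above).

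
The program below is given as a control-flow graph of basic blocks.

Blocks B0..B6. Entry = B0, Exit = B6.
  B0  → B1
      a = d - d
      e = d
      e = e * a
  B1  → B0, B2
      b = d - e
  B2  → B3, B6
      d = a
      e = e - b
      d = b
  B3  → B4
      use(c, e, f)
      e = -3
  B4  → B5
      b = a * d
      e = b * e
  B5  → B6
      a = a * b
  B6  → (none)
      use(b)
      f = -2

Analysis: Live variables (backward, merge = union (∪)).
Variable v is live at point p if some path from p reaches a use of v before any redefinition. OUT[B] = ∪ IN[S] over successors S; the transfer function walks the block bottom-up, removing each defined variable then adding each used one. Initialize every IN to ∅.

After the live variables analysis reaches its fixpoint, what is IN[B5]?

Answer: {a, b}

Trace:
Converged values:
  B0:   IN={c, d, f}   OUT={a, c, d, e, f}
  B1:   IN={a, c, d, e, f}   OUT={a, b, c, d, e, f}
  B2:   IN={a, b, c, e, f}   OUT={a, b, c, d, e, f}
  B3:   IN={a, c, d, e, f}   OUT={a, d, e}
  B4:   IN={a, d, e}   OUT={a, b}
  B5:   IN={a, b}   OUT={b}
  B6:   IN={b}   OUT={}

Merge at B5: OUT[B5] = IN[B6] = {b}
Applying B5's transfer function to that OUT value gives IN[B5] (row B5 above).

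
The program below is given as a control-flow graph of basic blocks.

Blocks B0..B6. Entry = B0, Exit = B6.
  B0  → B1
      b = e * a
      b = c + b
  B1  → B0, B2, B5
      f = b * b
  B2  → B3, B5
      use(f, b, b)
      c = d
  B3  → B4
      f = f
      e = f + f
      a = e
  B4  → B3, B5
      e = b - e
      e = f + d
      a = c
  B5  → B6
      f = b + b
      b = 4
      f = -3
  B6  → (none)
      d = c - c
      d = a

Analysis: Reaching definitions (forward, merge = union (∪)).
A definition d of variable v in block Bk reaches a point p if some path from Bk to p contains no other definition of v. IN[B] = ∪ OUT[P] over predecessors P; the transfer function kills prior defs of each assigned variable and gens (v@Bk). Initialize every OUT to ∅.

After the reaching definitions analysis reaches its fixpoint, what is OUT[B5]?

Answer: {a@B4, b@B5, c@B2, e@B4, f@B5}

Derivation:
Converged values:
  B0:  IN={b@B0, f@B1}  OUT={b@B0, f@B1}
  B1:  IN={b@B0, f@B1}  OUT={b@B0, f@B1}
  B2:  IN={b@B0, f@B1}  OUT={b@B0, c@B2, f@B1}
  B3:  IN={a@B4, b@B0, c@B2, e@B4, f@B1, f@B3}  OUT={a@B3, b@B0, c@B2, e@B3, f@B3}
  B4:  IN={a@B3, b@B0, c@B2, e@B3, f@B3}  OUT={a@B4, b@B0, c@B2, e@B4, f@B3}
  B5:  IN={a@B4, b@B0, c@B2, e@B4, f@B1, f@B3}  OUT={a@B4, b@B5, c@B2, e@B4, f@B5}
  B6:  IN={a@B4, b@B5, c@B2, e@B4, f@B5}  OUT={a@B4, b@B5, c@B2, d@B6, e@B4, f@B5}

Merge at B5: IN[B5] = OUT[B1] ⊔ OUT[B2] ⊔ OUT[B4] = {a@B4, b@B0, c@B2, e@B4, f@B1, f@B3}
Applying B5's transfer function to that IN value gives OUT[B5] (row B5 above).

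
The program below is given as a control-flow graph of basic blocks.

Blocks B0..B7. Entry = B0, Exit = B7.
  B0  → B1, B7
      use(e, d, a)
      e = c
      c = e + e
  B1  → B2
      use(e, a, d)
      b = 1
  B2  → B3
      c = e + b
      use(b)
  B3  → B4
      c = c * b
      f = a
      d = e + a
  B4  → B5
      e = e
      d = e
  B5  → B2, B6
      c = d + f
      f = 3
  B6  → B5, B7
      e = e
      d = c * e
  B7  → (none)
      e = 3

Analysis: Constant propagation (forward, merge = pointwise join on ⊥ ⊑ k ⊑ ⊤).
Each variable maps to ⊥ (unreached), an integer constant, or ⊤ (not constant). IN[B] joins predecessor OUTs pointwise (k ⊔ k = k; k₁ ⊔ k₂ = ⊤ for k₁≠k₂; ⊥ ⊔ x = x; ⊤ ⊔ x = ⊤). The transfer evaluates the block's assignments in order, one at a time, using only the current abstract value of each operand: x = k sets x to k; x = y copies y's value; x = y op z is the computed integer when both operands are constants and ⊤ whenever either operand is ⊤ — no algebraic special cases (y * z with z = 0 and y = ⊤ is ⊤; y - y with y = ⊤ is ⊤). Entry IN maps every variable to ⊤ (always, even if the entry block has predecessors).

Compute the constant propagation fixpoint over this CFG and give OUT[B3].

Fixpoint table:
  B0:   IN=(all ⊤)   OUT=(all ⊤)
  B1:   IN=(all ⊤)   OUT={b:1; rest ⊤}
  B2:   IN={b:1; rest ⊤}   OUT={b:1; rest ⊤}
  B3:   IN={b:1; rest ⊤}   OUT={b:1; rest ⊤}
  B4:   IN={b:1; rest ⊤}   OUT={b:1; rest ⊤}
  B5:   IN={b:1; rest ⊤}   OUT={b:1, f:3; rest ⊤}
  B6:   IN={b:1, f:3; rest ⊤}   OUT={b:1, f:3; rest ⊤}
  B7:   IN=(all ⊤)   OUT={e:3; rest ⊤}

Merge at B3: IN[B3] = OUT[B2] = {a: ⊤, b: 1, c: ⊤, d: ⊤, e: ⊤, f: ⊤}
Applying B3's transfer function to that IN value gives OUT[B3] (row B3 above).

Answer: {a: ⊤, b: 1, c: ⊤, d: ⊤, e: ⊤, f: ⊤}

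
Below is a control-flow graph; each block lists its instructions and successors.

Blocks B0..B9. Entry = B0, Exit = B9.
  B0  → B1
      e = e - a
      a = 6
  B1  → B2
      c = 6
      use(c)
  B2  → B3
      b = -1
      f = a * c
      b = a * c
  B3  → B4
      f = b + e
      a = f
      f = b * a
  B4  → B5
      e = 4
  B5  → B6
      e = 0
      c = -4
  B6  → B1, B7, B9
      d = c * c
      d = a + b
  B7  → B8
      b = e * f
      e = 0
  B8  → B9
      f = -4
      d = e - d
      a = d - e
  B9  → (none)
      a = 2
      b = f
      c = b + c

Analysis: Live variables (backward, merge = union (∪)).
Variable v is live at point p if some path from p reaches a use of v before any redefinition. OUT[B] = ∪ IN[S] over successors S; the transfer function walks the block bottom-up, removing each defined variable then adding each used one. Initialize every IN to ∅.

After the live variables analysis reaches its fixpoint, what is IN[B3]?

Fixpoint table:
  B0: | IN={a, e} | OUT={a, e}
  B1: | IN={a, e} | OUT={a, c, e}
  B2: | IN={a, c, e} | OUT={b, e}
  B3: | IN={b, e} | OUT={a, b, f}
  B4: | IN={a, b, f} | OUT={a, b, f}
  B5: | IN={a, b, f} | OUT={a, b, c, e, f}
  B6: | IN={a, b, c, e, f} | OUT={a, c, d, e, f}
  B7: | IN={c, d, e, f} | OUT={c, d, e}
  B8: | IN={c, d, e} | OUT={c, f}
  B9: | IN={c, f} | OUT={}

Merge at B3: OUT[B3] = IN[B4] = {a, b, f}
Applying B3's transfer function to that OUT value gives IN[B3] (row B3 above).

Answer: {b, e}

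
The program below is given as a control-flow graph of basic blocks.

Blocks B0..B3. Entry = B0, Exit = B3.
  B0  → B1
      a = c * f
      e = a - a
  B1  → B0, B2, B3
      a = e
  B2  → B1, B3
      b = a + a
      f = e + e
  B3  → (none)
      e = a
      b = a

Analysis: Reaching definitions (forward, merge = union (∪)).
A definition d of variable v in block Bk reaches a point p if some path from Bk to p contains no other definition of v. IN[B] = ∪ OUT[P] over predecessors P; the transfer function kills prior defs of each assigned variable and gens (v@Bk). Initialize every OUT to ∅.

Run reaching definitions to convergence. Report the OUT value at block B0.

Answer: {a@B0, b@B2, e@B0, f@B2}

Derivation:
Per-block solution:
  B0: | IN={a@B1, b@B2, e@B0, f@B2} | OUT={a@B0, b@B2, e@B0, f@B2}
  B1: | IN={a@B0, a@B1, b@B2, e@B0, f@B2} | OUT={a@B1, b@B2, e@B0, f@B2}
  B2: | IN={a@B1, b@B2, e@B0, f@B2} | OUT={a@B1, b@B2, e@B0, f@B2}
  B3: | IN={a@B1, b@B2, e@B0, f@B2} | OUT={a@B1, b@B3, e@B3, f@B2}

Merge at B0 (entry node, so the boundary value {} is joined with the incoming edge(s)): IN[B0] = {} ⊔ OUT[B1] = {a@B1, b@B2, e@B0, f@B2}
Applying B0's transfer function to that IN value gives OUT[B0] (row B0 above).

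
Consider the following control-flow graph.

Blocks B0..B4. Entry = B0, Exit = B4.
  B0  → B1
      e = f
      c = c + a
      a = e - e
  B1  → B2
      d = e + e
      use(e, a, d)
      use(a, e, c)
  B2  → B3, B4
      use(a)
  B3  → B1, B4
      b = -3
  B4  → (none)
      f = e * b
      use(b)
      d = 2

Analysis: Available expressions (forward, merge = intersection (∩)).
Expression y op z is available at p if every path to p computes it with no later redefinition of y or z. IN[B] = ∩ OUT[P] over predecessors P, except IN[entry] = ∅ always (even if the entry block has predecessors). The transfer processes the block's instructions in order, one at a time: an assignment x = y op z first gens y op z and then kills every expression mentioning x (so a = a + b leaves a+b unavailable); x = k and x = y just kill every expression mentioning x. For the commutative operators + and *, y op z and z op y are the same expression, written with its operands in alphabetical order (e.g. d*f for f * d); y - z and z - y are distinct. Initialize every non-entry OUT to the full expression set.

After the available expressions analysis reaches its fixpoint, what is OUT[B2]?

Per-block solution:
  B0:  IN={}  OUT={e-e}
  B1:  IN={e-e}  OUT={e+e, e-e}
  B2:  IN={e+e, e-e}  OUT={e+e, e-e}
  B3:  IN={e+e, e-e}  OUT={e+e, e-e}
  B4:  IN={e+e, e-e}  OUT={b*e, e+e, e-e}

Merge at B2: IN[B2] = OUT[B1] = {e+e, e-e}
Applying B2's transfer function to that IN value gives OUT[B2] (row B2 above).

Answer: {e+e, e-e}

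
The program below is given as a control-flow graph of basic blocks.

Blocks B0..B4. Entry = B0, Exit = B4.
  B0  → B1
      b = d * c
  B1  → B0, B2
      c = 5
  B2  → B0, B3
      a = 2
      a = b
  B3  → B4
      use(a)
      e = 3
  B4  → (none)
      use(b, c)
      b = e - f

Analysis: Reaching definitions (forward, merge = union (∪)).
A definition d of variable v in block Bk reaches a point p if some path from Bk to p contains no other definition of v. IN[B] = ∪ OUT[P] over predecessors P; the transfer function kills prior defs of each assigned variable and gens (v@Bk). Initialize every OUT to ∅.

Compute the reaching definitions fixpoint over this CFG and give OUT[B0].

Converged values:
  B0: | IN={a@B2, b@B0, c@B1} | OUT={a@B2, b@B0, c@B1}
  B1: | IN={a@B2, b@B0, c@B1} | OUT={a@B2, b@B0, c@B1}
  B2: | IN={a@B2, b@B0, c@B1} | OUT={a@B2, b@B0, c@B1}
  B3: | IN={a@B2, b@B0, c@B1} | OUT={a@B2, b@B0, c@B1, e@B3}
  B4: | IN={a@B2, b@B0, c@B1, e@B3} | OUT={a@B2, b@B4, c@B1, e@B3}

Merge at B0 (entry node, so the boundary value {} is joined with the incoming edge(s)): IN[B0] = {} ⊔ OUT[B1] ⊔ OUT[B2] = {a@B2, b@B0, c@B1}
Applying B0's transfer function to that IN value gives OUT[B0] (row B0 above).

Answer: {a@B2, b@B0, c@B1}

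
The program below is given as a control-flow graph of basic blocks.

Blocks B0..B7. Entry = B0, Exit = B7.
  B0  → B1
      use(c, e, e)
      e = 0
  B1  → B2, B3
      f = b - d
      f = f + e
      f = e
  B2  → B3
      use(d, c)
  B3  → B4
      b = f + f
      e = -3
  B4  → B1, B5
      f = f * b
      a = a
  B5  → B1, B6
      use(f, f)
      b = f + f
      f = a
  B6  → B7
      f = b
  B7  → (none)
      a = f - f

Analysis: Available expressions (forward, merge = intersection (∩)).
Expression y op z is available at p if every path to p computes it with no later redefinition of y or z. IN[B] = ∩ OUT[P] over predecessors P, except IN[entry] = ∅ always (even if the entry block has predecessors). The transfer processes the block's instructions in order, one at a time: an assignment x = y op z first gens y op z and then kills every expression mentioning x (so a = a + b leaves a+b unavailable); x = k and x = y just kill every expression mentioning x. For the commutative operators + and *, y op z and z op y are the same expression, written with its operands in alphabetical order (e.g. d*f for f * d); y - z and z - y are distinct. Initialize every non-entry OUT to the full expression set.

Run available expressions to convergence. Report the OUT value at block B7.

Converged values:
  B0:   IN={}   OUT={}
  B1:   IN={}   OUT={b-d}
  B2:   IN={b-d}   OUT={b-d}
  B3:   IN={b-d}   OUT={f+f}
  B4:   IN={f+f}   OUT={}
  B5:   IN={}   OUT={}
  B6:   IN={}   OUT={}
  B7:   IN={}   OUT={f-f}

Merge at B7: IN[B7] = OUT[B6] = {}
Applying B7's transfer function to that IN value gives OUT[B7] (row B7 above).

Answer: {f-f}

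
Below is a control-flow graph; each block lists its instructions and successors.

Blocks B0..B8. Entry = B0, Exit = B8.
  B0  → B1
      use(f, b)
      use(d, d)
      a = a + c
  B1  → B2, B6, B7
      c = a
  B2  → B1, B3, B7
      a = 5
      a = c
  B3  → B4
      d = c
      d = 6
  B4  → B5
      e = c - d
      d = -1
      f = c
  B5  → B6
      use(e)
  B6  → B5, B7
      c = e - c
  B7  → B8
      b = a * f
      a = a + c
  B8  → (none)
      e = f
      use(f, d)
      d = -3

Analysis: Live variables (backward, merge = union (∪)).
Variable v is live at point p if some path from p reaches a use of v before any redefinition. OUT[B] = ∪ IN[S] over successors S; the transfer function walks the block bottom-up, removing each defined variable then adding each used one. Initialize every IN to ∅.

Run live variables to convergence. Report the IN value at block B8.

Fixpoint table:
  B0:  IN={a, b, c, d, e, f}  OUT={a, d, e, f}
  B1:  IN={a, d, e, f}  OUT={a, c, d, e, f}
  B2:  IN={c, d, e, f}  OUT={a, c, d, e, f}
  B3:  IN={a, c}  OUT={a, c, d}
  B4:  IN={a, c, d}  OUT={a, c, d, e, f}
  B5:  IN={a, c, d, e, f}  OUT={a, c, d, e, f}
  B6:  IN={a, c, d, e, f}  OUT={a, c, d, e, f}
  B7:  IN={a, c, d, f}  OUT={d, f}
  B8:  IN={d, f}  OUT={}

B8 is the boundary node: OUT[B8] = {}
Applying B8's transfer function to that OUT value gives IN[B8] (row B8 above).

Answer: {d, f}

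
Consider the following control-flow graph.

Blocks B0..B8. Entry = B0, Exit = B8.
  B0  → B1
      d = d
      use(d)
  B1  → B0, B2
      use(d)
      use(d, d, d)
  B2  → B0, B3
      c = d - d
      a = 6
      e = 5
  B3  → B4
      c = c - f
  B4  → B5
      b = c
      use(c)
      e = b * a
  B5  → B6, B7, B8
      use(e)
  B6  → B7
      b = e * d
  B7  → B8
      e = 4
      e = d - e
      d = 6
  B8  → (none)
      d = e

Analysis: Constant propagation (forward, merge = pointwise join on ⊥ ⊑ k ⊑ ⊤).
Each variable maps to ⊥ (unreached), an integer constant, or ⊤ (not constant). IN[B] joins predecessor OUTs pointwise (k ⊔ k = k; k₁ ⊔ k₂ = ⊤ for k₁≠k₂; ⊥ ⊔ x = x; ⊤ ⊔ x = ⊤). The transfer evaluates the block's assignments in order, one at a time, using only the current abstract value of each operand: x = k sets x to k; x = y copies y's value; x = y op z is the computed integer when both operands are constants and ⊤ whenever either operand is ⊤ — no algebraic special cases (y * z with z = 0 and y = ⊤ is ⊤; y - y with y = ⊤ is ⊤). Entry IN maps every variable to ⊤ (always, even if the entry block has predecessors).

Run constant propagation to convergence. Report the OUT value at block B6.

Fixpoint table:
  B0:   IN=(all ⊤)   OUT=(all ⊤)
  B1:   IN=(all ⊤)   OUT=(all ⊤)
  B2:   IN=(all ⊤)   OUT={a:6, e:5; rest ⊤}
  B3:   IN={a:6, e:5; rest ⊤}   OUT={a:6, e:5; rest ⊤}
  B4:   IN={a:6, e:5; rest ⊤}   OUT={a:6; rest ⊤}
  B5:   IN={a:6; rest ⊤}   OUT={a:6; rest ⊤}
  B6:   IN={a:6; rest ⊤}   OUT={a:6; rest ⊤}
  B7:   IN={a:6; rest ⊤}   OUT={a:6, d:6; rest ⊤}
  B8:   IN={a:6; rest ⊤}   OUT={a:6; rest ⊤}

Merge at B6: IN[B6] = OUT[B5] = {a: 6, b: ⊤, c: ⊤, d: ⊤, e: ⊤, f: ⊤}
Applying B6's transfer function to that IN value gives OUT[B6] (row B6 above).

Answer: {a: 6, b: ⊤, c: ⊤, d: ⊤, e: ⊤, f: ⊤}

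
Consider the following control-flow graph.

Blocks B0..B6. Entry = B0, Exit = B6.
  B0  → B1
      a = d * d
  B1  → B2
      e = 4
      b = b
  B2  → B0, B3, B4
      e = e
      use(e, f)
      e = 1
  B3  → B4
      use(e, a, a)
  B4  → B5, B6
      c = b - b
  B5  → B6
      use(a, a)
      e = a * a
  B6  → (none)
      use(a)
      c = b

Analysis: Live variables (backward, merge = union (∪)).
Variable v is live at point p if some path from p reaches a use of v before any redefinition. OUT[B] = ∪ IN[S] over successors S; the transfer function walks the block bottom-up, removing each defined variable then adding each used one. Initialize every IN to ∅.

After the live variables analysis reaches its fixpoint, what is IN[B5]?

Answer: {a, b}

Derivation:
Fixpoint table:
  B0:  IN={b, d, f}  OUT={a, b, d, f}
  B1:  IN={a, b, d, f}  OUT={a, b, d, e, f}
  B2:  IN={a, b, d, e, f}  OUT={a, b, d, e, f}
  B3:  IN={a, b, e}  OUT={a, b}
  B4:  IN={a, b}  OUT={a, b}
  B5:  IN={a, b}  OUT={a, b}
  B6:  IN={a, b}  OUT={}

Merge at B5: OUT[B5] = IN[B6] = {a, b}
Applying B5's transfer function to that OUT value gives IN[B5] (row B5 above).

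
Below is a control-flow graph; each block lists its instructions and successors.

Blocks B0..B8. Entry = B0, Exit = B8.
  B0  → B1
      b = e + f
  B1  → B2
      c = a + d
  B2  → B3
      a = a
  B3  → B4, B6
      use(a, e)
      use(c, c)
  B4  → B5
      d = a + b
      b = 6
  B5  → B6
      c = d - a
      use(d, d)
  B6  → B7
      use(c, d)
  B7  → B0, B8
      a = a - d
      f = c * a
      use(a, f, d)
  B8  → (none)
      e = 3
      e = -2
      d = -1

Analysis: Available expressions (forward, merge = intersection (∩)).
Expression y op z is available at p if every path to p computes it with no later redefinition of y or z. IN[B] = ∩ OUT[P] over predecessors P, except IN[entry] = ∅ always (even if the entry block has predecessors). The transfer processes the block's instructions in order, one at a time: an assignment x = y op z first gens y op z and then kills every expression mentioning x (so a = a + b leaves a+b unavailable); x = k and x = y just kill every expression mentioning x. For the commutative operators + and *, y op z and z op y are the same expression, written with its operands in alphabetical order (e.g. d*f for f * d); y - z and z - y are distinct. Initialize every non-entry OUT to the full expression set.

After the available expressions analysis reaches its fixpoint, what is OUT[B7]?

Converged values:
  B0: | IN={} | OUT={e+f}
  B1: | IN={e+f} | OUT={a+d, e+f}
  B2: | IN={a+d, e+f} | OUT={e+f}
  B3: | IN={e+f} | OUT={e+f}
  B4: | IN={e+f} | OUT={e+f}
  B5: | IN={e+f} | OUT={d-a, e+f}
  B6: | IN={e+f} | OUT={e+f}
  B7: | IN={e+f} | OUT={a*c}
  B8: | IN={a*c} | OUT={a*c}

Merge at B7: IN[B7] = OUT[B6] = {e+f}
Applying B7's transfer function to that IN value gives OUT[B7] (row B7 above).

Answer: {a*c}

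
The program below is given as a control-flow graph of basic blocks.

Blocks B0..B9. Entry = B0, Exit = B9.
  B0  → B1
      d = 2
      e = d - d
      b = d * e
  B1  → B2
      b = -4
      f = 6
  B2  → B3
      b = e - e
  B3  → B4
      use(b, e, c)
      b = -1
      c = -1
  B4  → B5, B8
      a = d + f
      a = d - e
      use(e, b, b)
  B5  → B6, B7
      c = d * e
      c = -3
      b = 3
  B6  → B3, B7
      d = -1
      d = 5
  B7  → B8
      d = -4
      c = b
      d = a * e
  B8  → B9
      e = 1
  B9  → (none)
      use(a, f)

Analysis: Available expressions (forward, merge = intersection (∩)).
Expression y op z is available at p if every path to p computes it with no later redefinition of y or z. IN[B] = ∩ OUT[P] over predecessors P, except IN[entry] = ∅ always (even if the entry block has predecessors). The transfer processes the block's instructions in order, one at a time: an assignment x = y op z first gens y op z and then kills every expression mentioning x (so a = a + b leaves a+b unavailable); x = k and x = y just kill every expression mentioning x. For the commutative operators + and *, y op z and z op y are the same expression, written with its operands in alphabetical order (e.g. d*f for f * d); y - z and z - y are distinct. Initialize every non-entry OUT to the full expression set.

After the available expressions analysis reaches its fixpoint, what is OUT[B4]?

Per-block solution:
  B0:   IN={}   OUT={d*e, d-d}
  B1:   IN={d*e, d-d}   OUT={d*e, d-d}
  B2:   IN={d*e, d-d}   OUT={d*e, d-d, e-e}
  B3:   IN={e-e}   OUT={e-e}
  B4:   IN={e-e}   OUT={d+f, d-e, e-e}
  B5:   IN={d+f, d-e, e-e}   OUT={d*e, d+f, d-e, e-e}
  B6:   IN={d*e, d+f, d-e, e-e}   OUT={e-e}
  B7:   IN={e-e}   OUT={a*e, e-e}
  B8:   IN={e-e}   OUT={}
  B9:   IN={}   OUT={}

Merge at B4: IN[B4] = OUT[B3] = {e-e}
Applying B4's transfer function to that IN value gives OUT[B4] (row B4 above).

Answer: {d+f, d-e, e-e}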